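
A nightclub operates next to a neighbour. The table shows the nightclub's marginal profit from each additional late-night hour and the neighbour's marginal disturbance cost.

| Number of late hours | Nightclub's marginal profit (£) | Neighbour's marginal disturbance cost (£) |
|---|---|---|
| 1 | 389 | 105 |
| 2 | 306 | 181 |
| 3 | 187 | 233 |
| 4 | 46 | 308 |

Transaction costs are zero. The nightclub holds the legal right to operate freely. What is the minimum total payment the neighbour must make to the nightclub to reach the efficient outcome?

Left alone the nightclub would choose level 4 (marginal profit stays positive).
Efficient level: k* = 2 (marginal profit ≥ marginal disturbance cost through 2).
The neighbour must at least cover the nightclub's forgone profit from cutting 4→2: 187 + 46 = 233.

£233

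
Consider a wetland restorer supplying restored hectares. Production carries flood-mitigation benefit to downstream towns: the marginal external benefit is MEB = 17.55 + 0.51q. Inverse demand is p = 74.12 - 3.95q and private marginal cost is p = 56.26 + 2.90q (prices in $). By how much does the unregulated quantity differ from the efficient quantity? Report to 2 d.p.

Market equilibrium (private): 56.26 + 2.90q = 74.12 - 3.95q → q_m = 2.6073.
Social marginal cost = private MC − MEB = 38.71 + 2.39q.
Set SMC = demand: 38.71 + 2.39q = 74.12 - 3.95q → q* = 5.5852.
Gap = |2.6073 − 5.5852| = 2.9779.

2.98 units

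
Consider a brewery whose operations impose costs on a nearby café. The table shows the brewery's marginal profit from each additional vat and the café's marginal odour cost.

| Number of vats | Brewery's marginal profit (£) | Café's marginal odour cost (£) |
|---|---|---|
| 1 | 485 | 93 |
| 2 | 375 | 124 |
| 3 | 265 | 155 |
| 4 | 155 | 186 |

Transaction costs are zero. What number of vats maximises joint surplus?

Bargaining reaches the level where marginal profit last exceeds marginal odour cost.
That holds through level 3 (265 ≥ 155) but not at 4 (155 < 186).

3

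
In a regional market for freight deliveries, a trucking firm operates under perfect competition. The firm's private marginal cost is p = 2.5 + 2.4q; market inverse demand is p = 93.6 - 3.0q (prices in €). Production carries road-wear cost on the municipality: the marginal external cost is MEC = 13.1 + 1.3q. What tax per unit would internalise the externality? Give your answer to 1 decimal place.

Social marginal cost = private MC + MEC = 15.6 + 3.7q.
Set SMC = demand: 15.6 + 3.7q = 93.6 - 3.0q → q* = 11.6418.
The Pigouvian tax equals MEC at q*: 13.1 + 1.3×11.6418 = 28.2343.

tax = €28.2 per unit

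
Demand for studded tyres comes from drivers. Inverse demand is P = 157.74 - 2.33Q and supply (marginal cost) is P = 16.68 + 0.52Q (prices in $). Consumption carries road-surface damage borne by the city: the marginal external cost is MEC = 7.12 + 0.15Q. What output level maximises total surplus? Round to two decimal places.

Social marginal benefit = demand − MEC = 150.62 - 2.48Q.
Set SMB = MC: 150.62 - 2.48Q = 16.68 + 0.52Q → Q* = 44.6467.

Q* = 44.65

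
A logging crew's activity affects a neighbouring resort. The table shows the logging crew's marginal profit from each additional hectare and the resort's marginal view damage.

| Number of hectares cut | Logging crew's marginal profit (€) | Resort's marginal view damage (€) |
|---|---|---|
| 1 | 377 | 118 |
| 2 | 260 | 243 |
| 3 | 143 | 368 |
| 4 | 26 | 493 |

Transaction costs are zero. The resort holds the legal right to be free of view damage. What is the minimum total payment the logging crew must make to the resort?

€361

Efficient level: marginal profit ≥ marginal view damage through level 2, so k* = 2.
With the resort holding the right, the logging crew must at least compensate total damage at k*: 118 + 243 = 361.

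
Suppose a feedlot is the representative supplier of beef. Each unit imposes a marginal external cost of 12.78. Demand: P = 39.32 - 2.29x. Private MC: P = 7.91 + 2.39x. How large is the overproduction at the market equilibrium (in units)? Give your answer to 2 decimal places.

Market equilibrium (private): 7.91 + 2.39x = 39.32 - 2.29x → x_m = 6.7115.
Social marginal cost = private MC + MEC = 20.69 + 2.39x.
Set SMC = demand: 20.69 + 2.39x = 39.32 - 2.29x → x* = 3.9808.
Gap = |6.7115 − 3.9808| = 2.7307.

2.73 units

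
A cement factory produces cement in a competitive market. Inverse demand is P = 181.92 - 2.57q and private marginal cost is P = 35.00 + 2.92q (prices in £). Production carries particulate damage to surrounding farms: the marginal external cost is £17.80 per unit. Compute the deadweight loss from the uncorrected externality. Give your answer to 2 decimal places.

Market equilibrium (private): 35.00 + 2.92q = 181.92 - 2.57q → q_m = 26.7614.
Social marginal cost = private MC + MEC = 52.80 + 2.92q.
Set SMC = demand: 52.80 + 2.92q = 181.92 - 2.57q → q* = 23.5191.
The welfare-loss triangle has base |q_m − q*| and height MEC(q_m) (the vertical gap between SMC and demand is zero at q* and MEC at q_m).
DWL = ½ × 3.2423 × 17.8000 = 28.8565.

DWL = £28.86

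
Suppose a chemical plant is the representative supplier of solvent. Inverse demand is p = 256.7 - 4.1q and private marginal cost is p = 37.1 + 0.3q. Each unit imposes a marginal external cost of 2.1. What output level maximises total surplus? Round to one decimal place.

q* = 49.4

Social marginal cost = private MC + MEC = 39.2 + 0.3q.
Set SMC = demand: 39.2 + 0.3q = 256.7 - 4.1q → q* = 49.4318.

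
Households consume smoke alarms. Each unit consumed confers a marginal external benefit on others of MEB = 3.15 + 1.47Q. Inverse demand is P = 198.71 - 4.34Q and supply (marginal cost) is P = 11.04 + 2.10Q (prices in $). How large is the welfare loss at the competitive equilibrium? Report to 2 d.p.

DWL = $212.76

Market equilibrium (private): 11.04 + 2.10Q = 198.71 - 4.34Q → Q_m = 29.1413.
Social marginal benefit = demand + MEB = 201.86 - 2.87Q.
Set SMB = MC: 201.86 - 2.87Q = 11.04 + 2.10Q → Q* = 38.3944.
Height of the DWL triangle at Q_m is SMB(Q_m) − MC(Q_m) = MEB(Q_m) = 45.9877.
DWL = ½ × 9.2531 × 45.9877 = 212.7644.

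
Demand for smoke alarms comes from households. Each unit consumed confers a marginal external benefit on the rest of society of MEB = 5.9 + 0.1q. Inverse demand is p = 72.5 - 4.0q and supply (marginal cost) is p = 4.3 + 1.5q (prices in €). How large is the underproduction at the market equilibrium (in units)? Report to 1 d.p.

Market equilibrium (private): 4.3 + 1.5q = 72.5 - 4.0q → q_m = 12.4000.
Social marginal benefit = demand + MEB = 78.4 - 3.9q.
Set SMB = MC: 78.4 - 3.9q = 4.3 + 1.5q → q* = 13.7222.
Gap = |12.4000 − 13.7222| = 1.3222.

1.3 units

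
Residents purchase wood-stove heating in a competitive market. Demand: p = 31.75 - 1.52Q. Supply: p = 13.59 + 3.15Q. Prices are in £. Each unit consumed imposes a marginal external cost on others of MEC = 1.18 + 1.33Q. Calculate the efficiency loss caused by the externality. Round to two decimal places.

DWL = £3.36

Market equilibrium (private): 13.59 + 3.15Q = 31.75 - 1.52Q → Q_m = 3.8887.
Social marginal benefit = demand − MEC = 30.57 - 2.85Q.
Set SMB = MC: 30.57 - 2.85Q = 13.59 + 3.15Q → Q* = 2.8300.
The welfare-loss triangle has base |Q_m − Q*| and height MEC(Q_m) (the vertical gap between SMB and MC is zero at Q* and MEC at Q_m).
DWL = ½ × 1.0587 × 6.3519 = 3.3624.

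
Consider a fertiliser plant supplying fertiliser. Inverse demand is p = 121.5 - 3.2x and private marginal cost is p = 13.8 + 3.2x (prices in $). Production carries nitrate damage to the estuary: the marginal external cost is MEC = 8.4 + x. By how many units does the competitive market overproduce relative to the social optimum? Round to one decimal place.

Market equilibrium (private): 13.8 + 3.2x = 121.5 - 3.2x → x_m = 16.8281.
Social marginal cost = private MC + MEC = 22.2 + 4.2x.
Set SMC = demand: 22.2 + 4.2x = 121.5 - 3.2x → x* = 13.4189.
Gap = |16.8281 − 13.4189| = 3.4092.

3.4 units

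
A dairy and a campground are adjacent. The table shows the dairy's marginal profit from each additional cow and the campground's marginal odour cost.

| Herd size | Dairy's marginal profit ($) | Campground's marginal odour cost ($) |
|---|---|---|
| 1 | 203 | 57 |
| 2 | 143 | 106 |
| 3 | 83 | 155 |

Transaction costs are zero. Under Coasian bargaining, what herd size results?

2

Bargaining reaches the level where marginal profit last exceeds marginal odour cost.
That holds through level 2 (143 ≥ 106) but not at 3 (83 < 155).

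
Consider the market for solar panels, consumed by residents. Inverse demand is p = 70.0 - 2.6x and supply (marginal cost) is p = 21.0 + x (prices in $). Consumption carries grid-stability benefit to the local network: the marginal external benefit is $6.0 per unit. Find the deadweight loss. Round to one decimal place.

Market equilibrium (private): 21.0 + x = 70.0 - 2.6x → x_m = 13.6111.
Social marginal benefit = demand + MEB = 76.0 - 2.6x.
Set SMB = MC: 76.0 - 2.6x = 21.0 + x → x* = 15.2778.
The loss is the area between SMB and MC from x* to x_m; with linear curves that's a triangle of height MEB(x_m).
DWL = ½ × 1.6667 × 6.0000 = 5.0001.

DWL = $5.0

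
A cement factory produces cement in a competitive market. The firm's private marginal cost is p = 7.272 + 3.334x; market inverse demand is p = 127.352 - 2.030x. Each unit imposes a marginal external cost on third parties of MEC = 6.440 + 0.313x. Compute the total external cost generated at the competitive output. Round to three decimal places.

222.597

Market equilibrium (private): 7.272 + 3.334x = 127.352 - 2.030x → x_m = 22.3863.
Total external cost = ∫₀^{x_m} (6.440 + 0.313x) dx = 6.440×22.3863 + ½×0.313×22.3863² = 222.5972.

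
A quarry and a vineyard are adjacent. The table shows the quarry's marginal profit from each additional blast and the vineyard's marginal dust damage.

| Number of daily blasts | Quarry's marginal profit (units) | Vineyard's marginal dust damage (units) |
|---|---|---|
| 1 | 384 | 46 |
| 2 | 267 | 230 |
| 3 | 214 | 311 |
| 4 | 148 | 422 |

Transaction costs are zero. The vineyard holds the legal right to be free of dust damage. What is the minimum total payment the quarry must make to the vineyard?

276

Efficient level: marginal profit ≥ marginal dust damage through level 2, so k* = 2.
With the vineyard holding the right, the quarry must at least compensate total damage at k*: 46 + 230 = 276.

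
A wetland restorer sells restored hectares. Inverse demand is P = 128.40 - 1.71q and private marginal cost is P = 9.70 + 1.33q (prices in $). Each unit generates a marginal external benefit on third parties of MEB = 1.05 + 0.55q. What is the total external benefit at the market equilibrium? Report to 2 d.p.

$460.26

Market equilibrium (private): 9.70 + 1.33q = 128.40 - 1.71q → q_m = 39.0461.
Total external benefit = ∫₀^{q_m} (1.05 + 0.55q) dq = 1.05×39.0461 + ½×0.55×39.0461² = 460.2628.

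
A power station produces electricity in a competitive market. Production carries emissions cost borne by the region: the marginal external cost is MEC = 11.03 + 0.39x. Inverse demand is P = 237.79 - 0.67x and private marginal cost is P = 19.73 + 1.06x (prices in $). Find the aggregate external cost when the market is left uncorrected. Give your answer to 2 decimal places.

Market equilibrium (private): 19.73 + 1.06x = 237.79 - 0.67x → x_m = 126.0462.
Total external cost = ∫₀^{x_m} (11.03 + 0.39x) dx = 11.03×126.0462 + ½×0.39×126.0462² = 4488.3803.

$4488.38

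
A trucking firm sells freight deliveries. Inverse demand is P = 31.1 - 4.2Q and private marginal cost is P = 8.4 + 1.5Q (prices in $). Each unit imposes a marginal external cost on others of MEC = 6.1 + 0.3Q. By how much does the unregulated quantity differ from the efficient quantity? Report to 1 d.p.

Market equilibrium (private): 8.4 + 1.5Q = 31.1 - 4.2Q → Q_m = 3.9825.
Social marginal cost = private MC + MEC = 14.5 + 1.8Q.
Set SMC = demand: 14.5 + 1.8Q = 31.1 - 4.2Q → Q* = 2.7667.
Gap = |3.9825 − 2.7667| = 1.2158.

1.2 units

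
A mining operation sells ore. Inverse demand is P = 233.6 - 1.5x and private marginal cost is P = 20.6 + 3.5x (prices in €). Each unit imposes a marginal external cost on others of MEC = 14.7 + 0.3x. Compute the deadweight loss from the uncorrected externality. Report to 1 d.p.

Market equilibrium (private): 20.6 + 3.5x = 233.6 - 1.5x → x_m = 42.6000.
Social marginal cost = private MC + MEC = 35.3 + 3.8x.
Set SMC = demand: 35.3 + 3.8x = 233.6 - 1.5x → x* = 37.4151.
The welfare-loss triangle has base |x_m − x*| and height MEC(x_m) (the vertical gap between SMC and demand is zero at x* and MEC at x_m).
DWL = ½ × 5.1849 × 27.4800 = 71.2405.

DWL = €71.2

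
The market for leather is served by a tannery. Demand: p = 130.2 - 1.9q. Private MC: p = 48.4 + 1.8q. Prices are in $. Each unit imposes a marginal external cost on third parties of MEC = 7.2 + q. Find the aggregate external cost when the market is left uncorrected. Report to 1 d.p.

$403.6

Market equilibrium (private): 48.4 + 1.8q = 130.2 - 1.9q → q_m = 22.1081.
Total external cost = ∫₀^{q_m} (7.2 + 1.0q) dq = 7.2×22.1081 + ½×1.0×22.1081² = 403.5624.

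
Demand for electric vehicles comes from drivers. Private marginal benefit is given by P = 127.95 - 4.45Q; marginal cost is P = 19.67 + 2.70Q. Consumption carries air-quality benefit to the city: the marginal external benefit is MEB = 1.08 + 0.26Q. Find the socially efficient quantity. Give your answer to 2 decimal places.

Social marginal benefit = demand + MEB = 129.03 - 4.19Q.
Set SMB = MC: 129.03 - 4.19Q = 19.67 + 2.70Q → Q* = 15.8723.

Q* = 15.87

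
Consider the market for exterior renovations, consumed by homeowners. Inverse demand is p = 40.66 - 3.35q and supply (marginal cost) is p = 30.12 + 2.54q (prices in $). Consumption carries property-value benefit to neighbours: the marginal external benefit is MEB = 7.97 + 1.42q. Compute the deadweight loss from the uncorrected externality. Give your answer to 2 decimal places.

Market equilibrium (private): 30.12 + 2.54q = 40.66 - 3.35q → q_m = 1.7895.
Social marginal benefit = demand + MEB = 48.63 - 1.93q.
Set SMB = MC: 48.63 - 1.93q = 30.12 + 2.54q → q* = 4.1409.
The welfare-loss triangle has base |q_m − q*| and height MEB(q_m) (the vertical gap between SMB and MC is zero at q* and MEB at q_m).
DWL = ½ × 2.3514 × 10.5111 = 12.3579.

DWL = $12.36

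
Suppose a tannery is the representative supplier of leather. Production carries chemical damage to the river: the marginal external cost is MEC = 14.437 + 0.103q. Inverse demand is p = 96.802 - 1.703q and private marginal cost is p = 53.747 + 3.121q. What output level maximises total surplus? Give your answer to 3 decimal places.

Social marginal cost = private MC + MEC = 68.184 + 3.224q.
Set SMC = demand: 68.184 + 3.224q = 96.802 - 1.703q → q* = 5.8084.

q* = 5.808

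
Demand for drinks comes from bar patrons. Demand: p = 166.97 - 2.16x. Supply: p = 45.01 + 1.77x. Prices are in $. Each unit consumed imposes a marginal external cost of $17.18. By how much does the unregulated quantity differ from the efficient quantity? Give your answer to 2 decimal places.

Market equilibrium (private): 45.01 + 1.77x = 166.97 - 2.16x → x_m = 31.0331.
Social marginal benefit = demand − MEC = 149.79 - 2.16x.
Set SMB = MC: 149.79 - 2.16x = 45.01 + 1.77x → x* = 26.6616.
Gap = |31.0331 − 26.6616| = 4.3715.

4.37 units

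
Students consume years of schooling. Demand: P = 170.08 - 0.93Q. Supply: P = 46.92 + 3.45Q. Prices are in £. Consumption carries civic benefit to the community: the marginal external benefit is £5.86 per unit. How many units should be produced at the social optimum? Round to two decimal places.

Q* = 29.46

Social marginal benefit = demand + MEB = 175.94 - 0.93Q.
Set SMB = MC: 175.94 - 0.93Q = 46.92 + 3.45Q → Q* = 29.4566.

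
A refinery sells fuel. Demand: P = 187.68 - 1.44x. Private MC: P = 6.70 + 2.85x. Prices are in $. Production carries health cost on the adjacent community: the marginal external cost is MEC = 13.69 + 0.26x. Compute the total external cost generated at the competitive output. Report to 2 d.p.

$808.89

Market equilibrium (private): 6.70 + 2.85x = 187.68 - 1.44x → x_m = 42.1865.
Total external cost = ∫₀^{x_m} (13.69 + 0.26x) dx = 13.69×42.1865 + ½×0.26×42.1865² = 808.8943.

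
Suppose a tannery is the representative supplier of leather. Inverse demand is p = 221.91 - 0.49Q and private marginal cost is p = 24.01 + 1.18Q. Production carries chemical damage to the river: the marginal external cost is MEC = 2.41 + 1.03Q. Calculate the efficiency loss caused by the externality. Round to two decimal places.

Market equilibrium (private): 24.01 + 1.18Q = 221.91 - 0.49Q → Q_m = 118.5030.
Social marginal cost = private MC + MEC = 26.42 + 2.21Q.
Set SMC = demand: 26.42 + 2.21Q = 221.91 - 0.49Q → Q* = 72.4037.
Between Q* and Q_m the wedge SMC − demand runs linearly from 0 to MEC(Q_m), so the loss is a triangle.
DWL = ½ × 46.0993 × 124.4681 = 2868.9461.

DWL = 2868.95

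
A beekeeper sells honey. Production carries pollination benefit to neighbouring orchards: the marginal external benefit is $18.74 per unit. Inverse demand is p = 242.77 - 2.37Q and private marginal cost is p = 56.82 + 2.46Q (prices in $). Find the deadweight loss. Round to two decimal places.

Market equilibrium (private): 56.82 + 2.46Q = 242.77 - 2.37Q → Q_m = 38.4990.
Social marginal cost = private MC − MEB = 38.08 + 2.46Q.
Set SMC = demand: 38.08 + 2.46Q = 242.77 - 2.37Q → Q* = 42.3789.
Between Q* and Q_m the wedge demand − SMC runs linearly from 0 to MEB(Q_m), so the loss is a triangle.
DWL = ½ × 3.8799 × 18.7400 = 36.3547.

DWL = $36.35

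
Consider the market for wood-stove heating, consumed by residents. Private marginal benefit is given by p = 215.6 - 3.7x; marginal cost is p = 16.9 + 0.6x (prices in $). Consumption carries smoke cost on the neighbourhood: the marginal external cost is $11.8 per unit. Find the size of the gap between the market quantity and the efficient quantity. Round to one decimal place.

Market equilibrium (private): 16.9 + 0.6x = 215.6 - 3.7x → x_m = 46.2093.
Social marginal benefit = demand − MEC = 203.8 - 3.7x.
Set SMB = MC: 203.8 - 3.7x = 16.9 + 0.6x → x* = 43.4651.
Gap = |46.2093 − 43.4651| = 2.7442.

2.7 units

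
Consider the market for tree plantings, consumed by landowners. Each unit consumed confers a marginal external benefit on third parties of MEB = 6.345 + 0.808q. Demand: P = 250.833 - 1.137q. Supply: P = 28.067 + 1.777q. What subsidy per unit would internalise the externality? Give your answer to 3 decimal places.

subsidy = 94.247 per unit

Social marginal benefit = demand + MEB = 257.178 - 0.329q.
Set SMB = MC: 257.178 - 0.329q = 28.067 + 1.777q → q* = 108.7896.
The Pigouvian subsidy equals MEB at q*: 6.345 + 0.808×108.7896 = 94.2470.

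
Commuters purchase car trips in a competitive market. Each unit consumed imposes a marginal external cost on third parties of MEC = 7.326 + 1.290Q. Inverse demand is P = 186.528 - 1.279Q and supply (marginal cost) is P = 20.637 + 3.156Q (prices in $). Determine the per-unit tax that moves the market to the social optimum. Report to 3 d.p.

Social marginal benefit = demand − MEC = 179.202 - 2.569Q.
Set SMB = MC: 179.202 - 2.569Q = 20.637 + 3.156Q → Q* = 27.6969.
The Pigouvian tax equals MEC at Q*: 7.326 + 1.290×27.6969 = 43.0550.

tax = $43.055 per unit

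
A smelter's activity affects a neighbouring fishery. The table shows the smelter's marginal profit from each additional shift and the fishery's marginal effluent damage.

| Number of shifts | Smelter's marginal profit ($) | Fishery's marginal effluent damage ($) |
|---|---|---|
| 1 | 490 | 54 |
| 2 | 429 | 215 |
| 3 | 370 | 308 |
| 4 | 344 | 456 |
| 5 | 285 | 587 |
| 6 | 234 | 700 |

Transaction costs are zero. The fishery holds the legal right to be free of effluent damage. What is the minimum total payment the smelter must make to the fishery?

$577

Efficient level: marginal profit ≥ marginal effluent damage through level 3, so k* = 3.
With the fishery holding the right, the smelter must at least compensate total damage at k*: 54 + 215 + 308 = 577.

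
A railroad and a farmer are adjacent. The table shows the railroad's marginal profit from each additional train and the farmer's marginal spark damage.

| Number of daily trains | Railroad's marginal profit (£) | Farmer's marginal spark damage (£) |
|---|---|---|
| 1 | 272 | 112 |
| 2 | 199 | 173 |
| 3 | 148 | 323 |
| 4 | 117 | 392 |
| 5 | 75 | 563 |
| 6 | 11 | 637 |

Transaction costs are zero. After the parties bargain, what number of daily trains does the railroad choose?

2

Bargaining reaches the level where marginal profit last exceeds marginal spark damage.
That holds through level 2 (199 ≥ 173) but not at 3 (148 < 323).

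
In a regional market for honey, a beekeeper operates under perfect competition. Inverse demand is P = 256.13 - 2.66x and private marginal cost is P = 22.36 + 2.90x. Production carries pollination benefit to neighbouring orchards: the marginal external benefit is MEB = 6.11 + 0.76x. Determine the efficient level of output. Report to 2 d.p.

x* = 49.98

Social marginal cost = private MC − MEB = 16.25 + 2.14x.
Set SMC = demand: 16.25 + 2.14x = 256.13 - 2.66x → x* = 49.9750.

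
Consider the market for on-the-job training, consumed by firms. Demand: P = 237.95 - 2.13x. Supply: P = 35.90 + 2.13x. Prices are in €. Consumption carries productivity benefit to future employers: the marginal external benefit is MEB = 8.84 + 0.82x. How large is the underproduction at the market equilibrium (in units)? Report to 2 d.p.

Market equilibrium (private): 35.90 + 2.13x = 237.95 - 2.13x → x_m = 47.4296.
Social marginal benefit = demand + MEB = 246.79 - 1.31x.
Set SMB = MC: 246.79 - 1.31x = 35.90 + 2.13x → x* = 61.3052.
Gap = |47.4296 − 61.3052| = 13.8756.

13.88 units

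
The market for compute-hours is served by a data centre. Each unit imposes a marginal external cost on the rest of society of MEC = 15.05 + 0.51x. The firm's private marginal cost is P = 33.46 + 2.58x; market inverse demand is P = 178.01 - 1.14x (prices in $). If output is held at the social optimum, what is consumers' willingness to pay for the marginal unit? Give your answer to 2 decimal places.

Social marginal cost = private MC + MEC = 48.51 + 3.09x.
Set SMC = demand: 48.51 + 3.09x = 178.01 - 1.14x → x* = 30.6147.
Consumer price on the demand curve at x*: 178.01 − 1.14×30.6147 = 143.1092.

P = $143.11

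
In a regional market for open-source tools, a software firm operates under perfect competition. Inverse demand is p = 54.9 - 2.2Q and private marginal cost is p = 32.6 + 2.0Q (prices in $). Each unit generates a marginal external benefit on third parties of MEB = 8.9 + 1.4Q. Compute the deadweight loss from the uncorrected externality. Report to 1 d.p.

Market equilibrium (private): 32.6 + 2.0Q = 54.9 - 2.2Q → Q_m = 5.3095.
Social marginal cost = private MC − MEB = 23.7 + 0.6Q.
Set SMC = demand: 23.7 + 0.6Q = 54.9 - 2.2Q → Q* = 11.1429.
Height of the DWL triangle at Q_m is demand(Q_m) − SMC(Q_m) = MEB(Q_m) = 16.3333.
DWL = ½ × 5.8334 × 16.3333 = 47.6393.

DWL = $47.6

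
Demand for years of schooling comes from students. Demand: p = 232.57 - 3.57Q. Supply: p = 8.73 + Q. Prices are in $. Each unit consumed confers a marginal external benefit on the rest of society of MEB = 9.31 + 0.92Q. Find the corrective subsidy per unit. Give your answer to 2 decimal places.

subsidy = $68.08 per unit

Social marginal benefit = demand + MEB = 241.88 - 2.65Q.
Set SMB = MC: 241.88 - 2.65Q = 8.73 + Q → Q* = 63.8767.
The Pigouvian subsidy equals MEB at Q*: 9.31 + 0.92×63.8767 = 68.0766.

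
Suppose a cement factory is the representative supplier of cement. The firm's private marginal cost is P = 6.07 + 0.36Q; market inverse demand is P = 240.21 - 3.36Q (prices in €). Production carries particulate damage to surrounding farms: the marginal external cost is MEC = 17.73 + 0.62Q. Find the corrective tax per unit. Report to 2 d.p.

tax = €48.65 per unit

Social marginal cost = private MC + MEC = 23.80 + 0.98Q.
Set SMC = demand: 23.80 + 0.98Q = 240.21 - 3.36Q → Q* = 49.8641.
The Pigouvian tax equals MEC at Q*: 17.73 + 0.62×49.8641 = 48.6457.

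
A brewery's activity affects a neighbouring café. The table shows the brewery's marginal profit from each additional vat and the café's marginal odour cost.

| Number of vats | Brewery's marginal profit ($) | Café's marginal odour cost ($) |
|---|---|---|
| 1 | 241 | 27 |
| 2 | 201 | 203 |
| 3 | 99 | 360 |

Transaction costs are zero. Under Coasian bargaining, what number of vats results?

Bargaining reaches the level where marginal profit last exceeds marginal odour cost.
That holds through level 1 (241 ≥ 27) but not at 2 (201 < 203).

1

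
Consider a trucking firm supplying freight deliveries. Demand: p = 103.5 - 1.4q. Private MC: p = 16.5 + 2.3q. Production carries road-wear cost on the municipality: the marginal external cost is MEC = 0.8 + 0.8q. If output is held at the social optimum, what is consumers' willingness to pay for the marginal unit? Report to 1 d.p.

P = 76.7

Social marginal cost = private MC + MEC = 17.3 + 3.1q.
Set SMC = demand: 17.3 + 3.1q = 103.5 - 1.4q → q* = 19.1556.
Consumer price on the demand curve at q*: 103.5 − 1.4×19.1556 = 76.6822.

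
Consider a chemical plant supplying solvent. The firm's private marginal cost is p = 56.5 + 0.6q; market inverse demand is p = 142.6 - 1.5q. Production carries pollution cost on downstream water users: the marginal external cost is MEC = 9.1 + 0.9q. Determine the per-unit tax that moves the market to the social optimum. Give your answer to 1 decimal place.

Social marginal cost = private MC + MEC = 65.6 + 1.5q.
Set SMC = demand: 65.6 + 1.5q = 142.6 - 1.5q → q* = 25.6667.
The Pigouvian tax equals MEC at q*: 9.1 + 0.9×25.6667 = 32.2000.

tax = 32.2 per unit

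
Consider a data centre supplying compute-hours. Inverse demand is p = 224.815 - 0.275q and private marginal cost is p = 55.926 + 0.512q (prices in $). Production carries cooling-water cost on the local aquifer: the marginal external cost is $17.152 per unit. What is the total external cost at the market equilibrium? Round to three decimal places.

Market equilibrium (private): 55.926 + 0.512q = 224.815 - 0.275q → q_m = 214.5985.
Total external cost = MEC × q_m = 17.152 × 214.5985 = 3680.7935.

$3680.793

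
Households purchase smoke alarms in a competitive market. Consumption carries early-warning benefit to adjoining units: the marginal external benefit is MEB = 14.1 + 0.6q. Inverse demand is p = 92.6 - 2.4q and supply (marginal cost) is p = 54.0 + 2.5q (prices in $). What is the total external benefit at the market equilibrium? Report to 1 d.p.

$129.7

Market equilibrium (private): 54.0 + 2.5q = 92.6 - 2.4q → q_m = 7.8776.
Total external benefit = ∫₀^{q_m} (14.1 + 0.6q) dq = 14.1×7.8776 + ½×0.6×7.8776² = 129.6911.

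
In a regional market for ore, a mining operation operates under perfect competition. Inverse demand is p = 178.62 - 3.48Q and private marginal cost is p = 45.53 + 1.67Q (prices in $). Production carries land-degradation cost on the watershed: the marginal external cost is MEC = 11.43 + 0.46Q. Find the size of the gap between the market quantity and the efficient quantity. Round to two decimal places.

Market equilibrium (private): 45.53 + 1.67Q = 178.62 - 3.48Q → Q_m = 25.8427.
Social marginal cost = private MC + MEC = 56.96 + 2.13Q.
Set SMC = demand: 56.96 + 2.13Q = 178.62 - 3.48Q → Q* = 21.6863.
Gap = |25.8427 − 21.6863| = 4.1564.

4.16 units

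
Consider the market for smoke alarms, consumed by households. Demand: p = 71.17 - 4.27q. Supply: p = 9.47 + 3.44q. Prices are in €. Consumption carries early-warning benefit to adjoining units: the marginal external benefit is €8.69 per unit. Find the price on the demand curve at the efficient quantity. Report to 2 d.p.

P = €32.19

Social marginal benefit = demand + MEB = 79.86 - 4.27q.
Set SMB = MC: 79.86 - 4.27q = 9.47 + 3.44q → q* = 9.1297.
Consumer price on the demand curve at q*: 71.17 − 4.27×9.1297 = 32.1862.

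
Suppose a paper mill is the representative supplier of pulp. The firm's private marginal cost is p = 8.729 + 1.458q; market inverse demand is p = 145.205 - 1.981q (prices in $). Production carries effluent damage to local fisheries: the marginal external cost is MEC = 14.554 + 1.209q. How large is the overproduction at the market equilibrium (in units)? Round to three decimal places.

Market equilibrium (private): 8.729 + 1.458q = 145.205 - 1.981q → q_m = 39.6848.
Social marginal cost = private MC + MEC = 23.283 + 2.667q.
Set SMC = demand: 23.283 + 2.667q = 145.205 - 1.981q → q* = 26.2311.
Gap = |39.6848 − 26.2311| = 13.4537.

13.454 units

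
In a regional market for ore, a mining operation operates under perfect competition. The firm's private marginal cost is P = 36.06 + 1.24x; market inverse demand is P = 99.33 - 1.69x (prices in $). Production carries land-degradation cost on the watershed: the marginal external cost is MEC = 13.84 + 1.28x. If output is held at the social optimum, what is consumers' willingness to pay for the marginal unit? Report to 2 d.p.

Social marginal cost = private MC + MEC = 49.90 + 2.52x.
Set SMC = demand: 49.90 + 2.52x = 99.33 - 1.69x → x* = 11.7411.
Consumer price on the demand curve at x*: 99.33 − 1.69×11.7411 = 79.4875.

P = $79.49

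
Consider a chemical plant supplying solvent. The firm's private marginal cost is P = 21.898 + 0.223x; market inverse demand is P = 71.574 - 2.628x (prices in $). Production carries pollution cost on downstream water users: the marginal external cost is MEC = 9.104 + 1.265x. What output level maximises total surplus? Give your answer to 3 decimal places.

Social marginal cost = private MC + MEC = 31.002 + 1.488x.
Set SMC = demand: 31.002 + 1.488x = 71.574 - 2.628x → x* = 9.8571.

x* = 9.857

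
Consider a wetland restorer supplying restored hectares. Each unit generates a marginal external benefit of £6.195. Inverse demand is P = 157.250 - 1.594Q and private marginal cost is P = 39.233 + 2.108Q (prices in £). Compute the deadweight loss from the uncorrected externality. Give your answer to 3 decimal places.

DWL = £5.183

Market equilibrium (private): 39.233 + 2.108Q = 157.250 - 1.594Q → Q_m = 31.8793.
Social marginal cost = private MC − MEB = 33.038 + 2.108Q.
Set SMC = demand: 33.038 + 2.108Q = 157.250 - 1.594Q → Q* = 33.5527.
The welfare-loss triangle has base |Q_m − Q*| and height MEB(Q_m) (the vertical gap between SMC and demand is zero at Q* and MEB at Q_m).
DWL = ½ × 1.6734 × 6.1950 = 5.1834.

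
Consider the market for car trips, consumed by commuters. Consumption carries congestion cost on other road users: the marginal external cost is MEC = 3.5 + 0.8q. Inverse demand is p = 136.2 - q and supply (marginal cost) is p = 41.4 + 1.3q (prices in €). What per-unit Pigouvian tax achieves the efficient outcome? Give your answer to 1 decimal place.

tax = €27.1 per unit

Social marginal benefit = demand − MEC = 132.7 - 1.8q.
Set SMB = MC: 132.7 - 1.8q = 41.4 + 1.3q → q* = 29.4516.
The Pigouvian tax equals MEC at q*: 3.5 + 0.8×29.4516 = 27.0613.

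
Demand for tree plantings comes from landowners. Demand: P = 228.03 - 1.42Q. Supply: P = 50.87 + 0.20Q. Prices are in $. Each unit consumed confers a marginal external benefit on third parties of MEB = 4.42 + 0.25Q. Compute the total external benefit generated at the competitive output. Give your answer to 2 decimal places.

Market equilibrium (private): 50.87 + 0.20Q = 228.03 - 1.42Q → Q_m = 109.3580.
Total external benefit = ∫₀^{Q_m} (4.42 + 0.25Q) dQ = 4.42×109.3580 + ½×0.25×109.3580² = 1978.2589.

$1978.26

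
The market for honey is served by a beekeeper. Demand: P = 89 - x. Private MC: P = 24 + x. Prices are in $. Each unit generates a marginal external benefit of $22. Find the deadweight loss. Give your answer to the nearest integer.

Market equilibrium (private): 24 + x = 89 - x → x_m = 32.5000.
Social marginal cost = private MC − MEB = 2 + x.
Set SMC = demand: 2 + x = 89 - x → x* = 43.5000.
The welfare-loss triangle has base |x_m − x*| and height MEB(x_m) (the vertical gap between SMC and demand is zero at x* and MEB at x_m).
DWL = ½ × 11.0000 × 22.0000 = 121.0000.

DWL = $121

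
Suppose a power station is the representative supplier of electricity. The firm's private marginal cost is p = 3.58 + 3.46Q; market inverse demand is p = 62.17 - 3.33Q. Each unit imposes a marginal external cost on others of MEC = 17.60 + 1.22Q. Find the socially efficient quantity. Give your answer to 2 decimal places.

Social marginal cost = private MC + MEC = 21.18 + 4.68Q.
Set SMC = demand: 21.18 + 4.68Q = 62.17 - 3.33Q → Q* = 5.1174.

Q* = 5.12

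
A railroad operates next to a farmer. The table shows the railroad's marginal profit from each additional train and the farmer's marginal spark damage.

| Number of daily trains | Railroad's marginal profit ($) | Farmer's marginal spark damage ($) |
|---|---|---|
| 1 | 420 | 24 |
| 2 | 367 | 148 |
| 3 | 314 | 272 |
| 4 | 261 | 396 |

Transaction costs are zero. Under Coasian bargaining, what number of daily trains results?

Bargaining reaches the level where marginal profit last exceeds marginal spark damage.
That holds through level 3 (314 ≥ 272) but not at 4 (261 < 396).

3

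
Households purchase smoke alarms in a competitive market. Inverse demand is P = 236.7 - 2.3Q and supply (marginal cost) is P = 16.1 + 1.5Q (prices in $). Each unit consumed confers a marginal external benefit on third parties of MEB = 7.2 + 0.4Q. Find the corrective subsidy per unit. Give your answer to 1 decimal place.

subsidy = $34.0 per unit

Social marginal benefit = demand + MEB = 243.9 - 1.9Q.
Set SMB = MC: 243.9 - 1.9Q = 16.1 + 1.5Q → Q* = 67.0000.
The Pigouvian subsidy equals MEB at Q*: 7.2 + 0.4×67.0000 = 34.0000.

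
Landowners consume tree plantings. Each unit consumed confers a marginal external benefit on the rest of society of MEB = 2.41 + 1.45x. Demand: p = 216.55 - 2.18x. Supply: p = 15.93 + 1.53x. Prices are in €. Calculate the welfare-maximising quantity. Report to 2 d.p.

x* = 89.84

Social marginal benefit = demand + MEB = 218.96 - 0.73x.
Set SMB = MC: 218.96 - 0.73x = 15.93 + 1.53x → x* = 89.8363.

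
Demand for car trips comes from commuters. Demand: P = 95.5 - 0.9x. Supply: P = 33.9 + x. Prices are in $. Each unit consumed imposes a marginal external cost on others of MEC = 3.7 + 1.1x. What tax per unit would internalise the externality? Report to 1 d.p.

tax = $24.9 per unit

Social marginal benefit = demand − MEC = 91.8 - 2.0x.
Set SMB = MC: 91.8 - 2.0x = 33.9 + x → x* = 19.3000.
The Pigouvian tax equals MEC at x*: 3.7 + 1.1×19.3000 = 24.9300.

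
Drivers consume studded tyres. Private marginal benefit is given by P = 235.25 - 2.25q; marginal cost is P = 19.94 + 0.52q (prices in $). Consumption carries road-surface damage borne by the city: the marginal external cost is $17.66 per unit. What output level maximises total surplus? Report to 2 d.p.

q* = 71.35

Social marginal benefit = demand − MEC = 217.59 - 2.25q.
Set SMB = MC: 217.59 - 2.25q = 19.94 + 0.52q → q* = 71.3538.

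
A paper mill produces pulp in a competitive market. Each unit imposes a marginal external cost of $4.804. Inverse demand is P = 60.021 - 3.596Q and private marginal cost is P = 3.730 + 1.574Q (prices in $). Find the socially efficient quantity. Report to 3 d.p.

Q* = 9.959

Social marginal cost = private MC + MEC = 8.534 + 1.574Q.
Set SMC = demand: 8.534 + 1.574Q = 60.021 - 3.596Q → Q* = 9.9588.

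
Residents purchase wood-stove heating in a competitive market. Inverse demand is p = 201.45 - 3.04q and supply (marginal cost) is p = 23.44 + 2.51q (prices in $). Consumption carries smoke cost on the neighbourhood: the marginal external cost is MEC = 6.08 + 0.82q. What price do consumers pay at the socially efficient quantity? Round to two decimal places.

P = $119.40

Social marginal benefit = demand − MEC = 195.37 - 3.86q.
Set SMB = MC: 195.37 - 3.86q = 23.44 + 2.51q → q* = 26.9906.
Consumer price on the demand curve at q*: 201.45 − 3.04×26.9906 = 119.3986.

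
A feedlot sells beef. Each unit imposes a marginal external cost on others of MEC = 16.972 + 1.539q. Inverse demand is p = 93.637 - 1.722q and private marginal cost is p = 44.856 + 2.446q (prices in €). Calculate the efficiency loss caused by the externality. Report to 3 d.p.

Market equilibrium (private): 44.856 + 2.446q = 93.637 - 1.722q → q_m = 11.7037.
Social marginal cost = private MC + MEC = 61.828 + 3.985q.
Set SMC = demand: 61.828 + 3.985q = 93.637 - 1.722q → q* = 5.5737.
The welfare-loss triangle has base |q_m − q*| and height MEC(q_m) (the vertical gap between SMC and demand is zero at q* and MEC at q_m).
DWL = ½ × 6.1300 × 34.9840 = 107.2260.

DWL = €107.226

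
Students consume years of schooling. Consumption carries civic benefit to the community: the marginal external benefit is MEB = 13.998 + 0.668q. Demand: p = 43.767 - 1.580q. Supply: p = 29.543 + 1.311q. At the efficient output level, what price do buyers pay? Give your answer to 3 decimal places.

Social marginal benefit = demand + MEB = 57.765 - 0.912q.
Set SMB = MC: 57.765 - 0.912q = 29.543 + 1.311q → q* = 12.6955.
Consumer price on the demand curve at q*: 43.767 − 1.580×12.6955 = 23.7081.

P = 23.708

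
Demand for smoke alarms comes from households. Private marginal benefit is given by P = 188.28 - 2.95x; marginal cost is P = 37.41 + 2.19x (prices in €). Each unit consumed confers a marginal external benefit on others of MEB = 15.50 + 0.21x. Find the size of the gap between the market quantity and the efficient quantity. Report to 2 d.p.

Market equilibrium (private): 37.41 + 2.19x = 188.28 - 2.95x → x_m = 29.3521.
Social marginal benefit = demand + MEB = 203.78 - 2.74x.
Set SMB = MC: 203.78 - 2.74x = 37.41 + 2.19x → x* = 33.7465.
Gap = |29.3521 − 33.7465| = 4.3944.

4.39 units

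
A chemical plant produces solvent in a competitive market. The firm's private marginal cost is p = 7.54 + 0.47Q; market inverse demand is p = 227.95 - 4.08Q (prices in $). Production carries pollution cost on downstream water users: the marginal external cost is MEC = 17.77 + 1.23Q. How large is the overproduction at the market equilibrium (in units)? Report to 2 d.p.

13.38 units

Market equilibrium (private): 7.54 + 0.47Q = 227.95 - 4.08Q → Q_m = 48.4418.
Social marginal cost = private MC + MEC = 25.31 + 1.70Q.
Set SMC = demand: 25.31 + 1.70Q = 227.95 - 4.08Q → Q* = 35.0588.
Gap = |48.4418 − 35.0588| = 13.3830.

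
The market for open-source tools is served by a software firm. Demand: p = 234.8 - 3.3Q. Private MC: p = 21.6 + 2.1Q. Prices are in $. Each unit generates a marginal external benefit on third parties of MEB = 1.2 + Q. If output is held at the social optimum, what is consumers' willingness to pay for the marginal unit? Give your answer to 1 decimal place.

Social marginal cost = private MC − MEB = 20.4 + 1.1Q.
Set SMC = demand: 20.4 + 1.1Q = 234.8 - 3.3Q → Q* = 48.7273.
Consumer price on the demand curve at Q*: 234.8 − 3.3×48.7273 = 73.9999.

P = $74.0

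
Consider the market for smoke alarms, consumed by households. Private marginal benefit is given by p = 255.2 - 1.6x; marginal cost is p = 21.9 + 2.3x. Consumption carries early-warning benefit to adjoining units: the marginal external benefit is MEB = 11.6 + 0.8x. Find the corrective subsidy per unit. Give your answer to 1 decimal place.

Social marginal benefit = demand + MEB = 266.8 - 0.8x.
Set SMB = MC: 266.8 - 0.8x = 21.9 + 2.3x → x* = 79.0000.
The Pigouvian subsidy equals MEB at x*: 11.6 + 0.8×79.0000 = 74.8000.

subsidy = 74.8 per unit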